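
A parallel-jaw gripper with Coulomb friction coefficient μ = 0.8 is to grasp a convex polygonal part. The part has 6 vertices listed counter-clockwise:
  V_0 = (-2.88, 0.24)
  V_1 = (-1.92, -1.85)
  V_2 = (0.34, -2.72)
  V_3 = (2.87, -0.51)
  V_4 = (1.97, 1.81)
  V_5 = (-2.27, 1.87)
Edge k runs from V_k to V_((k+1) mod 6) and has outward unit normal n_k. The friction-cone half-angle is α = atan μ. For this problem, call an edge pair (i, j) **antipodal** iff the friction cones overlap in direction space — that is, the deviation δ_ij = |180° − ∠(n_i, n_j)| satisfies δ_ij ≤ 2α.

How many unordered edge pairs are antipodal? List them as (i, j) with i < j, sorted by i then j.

count = 8; pairs: (0,2), (0,3), (0,4), (1,3), (1,4), (2,4), (2,5), (3,5)

α = atan 0.8 = 38.66°;  2α = 77.32°
n_0 = (-0.9087, -0.4174)
n_1 = (-0.3593, -0.9332)
n_2 = (+0.6579, -0.7531)
n_3 = (+0.9323, +0.3617)
n_4 = (+0.0141, +0.9999)
n_5 = (-0.9366, +0.3505)
  (0,1): δ = 135.73°  ·
  (0,2): δ = 73.53°  ✓
  (0,3): δ = 3.47°  ✓
  (0,4): δ = 64.52°  ✓
  (0,5): δ = 134.81°  ·
  (1,2): δ = 117.81°  ·
  (1,3): δ = 47.74°  ✓
  (1,4): δ = 20.24°  ✓
  (1,5): δ = 90.54°  ·
  (2,3): δ = 109.93°  ·
  (2,4): δ = 41.95°  ✓
  (2,5): δ = 28.34°  ✓
  (3,4): δ = 112.01°  ·
  (3,5): δ = 41.72°  ✓
  (4,5): δ = 109.71°  ·
antipodal pairs: 8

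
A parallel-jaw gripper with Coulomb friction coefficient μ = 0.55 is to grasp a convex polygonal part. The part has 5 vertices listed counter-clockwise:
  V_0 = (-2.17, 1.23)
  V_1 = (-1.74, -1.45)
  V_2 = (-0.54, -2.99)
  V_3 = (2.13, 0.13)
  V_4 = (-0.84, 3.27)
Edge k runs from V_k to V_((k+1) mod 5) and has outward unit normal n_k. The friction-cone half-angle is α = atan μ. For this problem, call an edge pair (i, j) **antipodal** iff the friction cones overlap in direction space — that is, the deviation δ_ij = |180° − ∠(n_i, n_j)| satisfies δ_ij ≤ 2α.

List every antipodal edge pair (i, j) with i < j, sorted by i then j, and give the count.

count = 4; pairs: (0,2), (0,3), (1,3), (2,4)

α = atan 0.55 = 28.81°;  2α = 57.62°
n_0 = (-0.9874, -0.1584)
n_1 = (-0.7888, -0.6146)
n_2 = (+0.7598, -0.6502)
n_3 = (+0.7265, +0.6872)
n_4 = (-0.8377, +0.5461)
  (0,1): δ = 151.19°  ·
  (0,2): δ = 49.67°  ✓
  (0,3): δ = 34.29°  ✓
  (0,4): δ = 137.78°  ·
  (1,2): δ = 78.48°  ·
  (1,3): δ = 5.48°  ✓
  (1,4): δ = 108.97°  ·
  (2,3): δ = 96.04°  ·
  (2,4): δ = 7.45°  ✓
  (3,4): δ = 76.51°  ·
antipodal pairs: 4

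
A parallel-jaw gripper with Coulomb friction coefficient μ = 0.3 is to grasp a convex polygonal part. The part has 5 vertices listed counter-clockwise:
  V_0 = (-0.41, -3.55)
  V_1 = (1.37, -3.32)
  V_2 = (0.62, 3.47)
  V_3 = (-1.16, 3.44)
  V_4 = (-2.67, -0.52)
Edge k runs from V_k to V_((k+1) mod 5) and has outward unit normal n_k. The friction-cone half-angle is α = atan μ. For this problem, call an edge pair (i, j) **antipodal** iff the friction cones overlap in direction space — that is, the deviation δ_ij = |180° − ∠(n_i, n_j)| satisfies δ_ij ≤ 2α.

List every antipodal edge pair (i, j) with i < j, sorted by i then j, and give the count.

α = atan 0.3 = 16.70°;  2α = 33.40°
n_0 = (+0.1281, -0.9918)
n_1 = (+0.9940, +0.1098)
n_2 = (-0.0169, +0.9999)
n_3 = (-0.9344, +0.3563)
n_4 = (-0.8016, -0.5979)
  (0,1): δ = 91.06°  ·
  (0,2): δ = 6.40°  ✓
  (0,3): δ = 61.76°  ·
  (0,4): δ = 119.36°  ·
  (1,2): δ = 95.34°  ·
  (1,3): δ = 27.18°  ✓
  (1,4): δ = 30.42°  ✓
  (2,3): δ = 111.84°  ·
  (2,4): δ = 54.25°  ·
  (3,4): δ = 122.41°  ·
antipodal pairs: 3

count = 3; pairs: (0,2), (1,3), (1,4)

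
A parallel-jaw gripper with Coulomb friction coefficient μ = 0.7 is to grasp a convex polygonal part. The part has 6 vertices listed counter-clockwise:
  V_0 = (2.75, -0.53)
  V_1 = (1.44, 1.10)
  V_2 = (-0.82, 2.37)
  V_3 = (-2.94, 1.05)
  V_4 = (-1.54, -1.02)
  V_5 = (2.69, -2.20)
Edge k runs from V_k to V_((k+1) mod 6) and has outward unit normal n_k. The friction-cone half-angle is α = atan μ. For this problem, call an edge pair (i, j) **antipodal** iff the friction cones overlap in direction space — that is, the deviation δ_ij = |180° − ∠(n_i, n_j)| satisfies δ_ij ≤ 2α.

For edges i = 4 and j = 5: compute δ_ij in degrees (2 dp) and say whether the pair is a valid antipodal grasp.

δ = 76.47°, invalid

α = atan 0.7 = 34.99°;  2α = 69.98°
edge 4: e_4 = (+4.23, -1.18);  n_4 = (-0.2687, -0.9632)
edge 5: e_5 = (+0.06, +1.67);  n_5 = (+0.9994, -0.0359)
∠(n_4, n_5) = 103.53°
δ = |180° − 103.53°| = 76.47°
76.47° > 2α = 69.98°  →  invalid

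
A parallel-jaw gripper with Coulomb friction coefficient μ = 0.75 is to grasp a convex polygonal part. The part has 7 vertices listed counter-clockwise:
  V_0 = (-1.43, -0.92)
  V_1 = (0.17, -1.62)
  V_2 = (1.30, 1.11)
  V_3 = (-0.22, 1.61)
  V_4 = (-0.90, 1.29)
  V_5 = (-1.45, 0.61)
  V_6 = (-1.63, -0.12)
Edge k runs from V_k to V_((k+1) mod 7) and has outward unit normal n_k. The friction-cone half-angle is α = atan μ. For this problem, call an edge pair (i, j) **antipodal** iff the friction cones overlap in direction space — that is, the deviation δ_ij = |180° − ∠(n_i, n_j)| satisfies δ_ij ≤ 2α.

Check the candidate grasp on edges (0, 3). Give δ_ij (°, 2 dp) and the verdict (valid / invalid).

δ = 48.83°, valid

α = atan 0.75 = 36.87°;  2α = 73.74°
edge 0: e_0 = (+1.60, -0.70);  n_0 = (-0.4008, -0.9162)
edge 3: e_3 = (-0.68, -0.32);  n_3 = (-0.4258, +0.9048)
∠(n_0, n_3) = 131.17°
δ = |180° − 131.17°| = 48.83°
48.83° ≤ 2α = 73.74°  →  valid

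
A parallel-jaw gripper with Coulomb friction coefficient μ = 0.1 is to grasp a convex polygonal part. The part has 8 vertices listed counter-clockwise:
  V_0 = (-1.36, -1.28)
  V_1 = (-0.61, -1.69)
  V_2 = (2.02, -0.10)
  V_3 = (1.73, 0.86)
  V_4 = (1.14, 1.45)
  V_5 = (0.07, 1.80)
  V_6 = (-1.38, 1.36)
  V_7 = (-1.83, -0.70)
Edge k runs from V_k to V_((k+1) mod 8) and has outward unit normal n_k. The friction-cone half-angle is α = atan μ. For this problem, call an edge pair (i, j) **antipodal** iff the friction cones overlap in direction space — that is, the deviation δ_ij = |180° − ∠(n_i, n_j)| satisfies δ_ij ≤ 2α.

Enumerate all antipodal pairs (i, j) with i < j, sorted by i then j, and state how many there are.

α = atan 0.1 = 5.71°;  2α = 11.42°
n_0 = (-0.4797, -0.8774)
n_1 = (+0.5174, -0.8558)
n_2 = (+0.9573, +0.2892)
n_3 = (+0.7071, +0.7071)
n_4 = (+0.3109, +0.9504)
n_5 = (-0.2904, +0.9569)
n_6 = (-0.9770, +0.2134)
n_7 = (-0.7769, -0.6296)
  (0,1): δ = 120.18°  ·
  (0,2): δ = 44.53°  ·
  (0,3): δ = 16.34°  ·
  (0,4): δ = 10.55°  ✓
  (0,5): δ = 45.54°  ·
  (0,6): δ = 106.34°  ·
  (0,7): δ = 157.68°  ·
  (1,2): δ = 104.35°  ·
  (1,3): δ = 76.16°  ·
  (1,4): δ = 49.27°  ·
  (1,5): δ = 14.28°  ·
  (1,6): δ = 46.52°  ·
  (1,7): δ = 97.86°  ·
  (2,3): δ = 151.81°  ·
  (2,4): δ = 124.92°  ·
  (2,5): δ = 89.93°  ·
  (2,6): δ = 29.13°  ·
  (2,7): δ = 22.21°  ·
  (3,4): δ = 153.11°  ·
  (3,5): δ = 118.12°  ·
  (3,6): δ = 57.32°  ·
  (3,7): δ = 5.98°  ✓
  (4,5): δ = 145.01°  ·
  (4,6): δ = 84.21°  ·
  (4,7): δ = 32.87°  ·
  (5,6): δ = 119.20°  ·
  (5,7): δ = 67.86°  ·
  (6,7): δ = 128.66°  ·
antipodal pairs: 2

count = 2; pairs: (0,4), (3,7)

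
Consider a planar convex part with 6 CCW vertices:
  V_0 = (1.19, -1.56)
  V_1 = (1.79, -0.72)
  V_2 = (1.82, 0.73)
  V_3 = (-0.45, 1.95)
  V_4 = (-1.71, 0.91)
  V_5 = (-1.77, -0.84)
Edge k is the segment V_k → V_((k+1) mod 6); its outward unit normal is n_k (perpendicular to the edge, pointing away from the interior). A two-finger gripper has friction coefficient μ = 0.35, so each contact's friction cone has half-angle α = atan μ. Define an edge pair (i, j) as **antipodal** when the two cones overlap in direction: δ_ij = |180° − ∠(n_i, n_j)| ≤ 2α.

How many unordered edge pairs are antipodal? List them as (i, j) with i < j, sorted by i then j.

count = 4; pairs: (0,3), (0,4), (1,4), (2,5)

α = atan 0.35 = 19.29°;  2α = 38.58°
n_0 = (+0.8137, -0.5812)
n_1 = (+0.9998, -0.0207)
n_2 = (+0.4734, +0.8808)
n_3 = (-0.6366, +0.7712)
n_4 = (-0.9994, +0.0343)
n_5 = (-0.2364, -0.9717)
  (0,1): δ = 145.65°  ·
  (0,2): δ = 82.72°  ·
  (0,3): δ = 14.93°  ✓
  (0,4): δ = 33.57°  ✓
  (0,5): δ = 111.87°  ·
  (1,2): δ = 117.07°  ·
  (1,3): δ = 49.28°  ·
  (1,4): δ = 0.78°  ✓
  (1,5): δ = 77.51°  ·
  (2,3): δ = 112.21°  ·
  (2,4): δ = 63.71°  ·
  (2,5): δ = 14.58°  ✓
  (3,4): δ = 131.50°  ·
  (3,5): δ = 53.21°  ·
  (4,5): δ = 101.71°  ·
antipodal pairs: 4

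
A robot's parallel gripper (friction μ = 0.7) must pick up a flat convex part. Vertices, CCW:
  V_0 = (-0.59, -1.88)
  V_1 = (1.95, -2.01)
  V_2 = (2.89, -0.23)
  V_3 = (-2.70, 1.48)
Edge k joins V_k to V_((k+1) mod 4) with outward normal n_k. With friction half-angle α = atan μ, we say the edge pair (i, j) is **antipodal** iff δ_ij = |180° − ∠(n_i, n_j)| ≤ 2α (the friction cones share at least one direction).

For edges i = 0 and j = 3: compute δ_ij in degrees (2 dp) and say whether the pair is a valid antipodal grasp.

δ = 125.06°, invalid

α = atan 0.7 = 34.99°;  2α = 69.98°
edge 0: e_0 = (+2.54, -0.13);  n_0 = (-0.0511, -0.9987)
edge 3: e_3 = (+2.11, -3.36);  n_3 = (-0.8469, -0.5318)
∠(n_0, n_3) = 54.94°
δ = |180° − 54.94°| = 125.06°
125.06° > 2α = 69.98°  →  invalid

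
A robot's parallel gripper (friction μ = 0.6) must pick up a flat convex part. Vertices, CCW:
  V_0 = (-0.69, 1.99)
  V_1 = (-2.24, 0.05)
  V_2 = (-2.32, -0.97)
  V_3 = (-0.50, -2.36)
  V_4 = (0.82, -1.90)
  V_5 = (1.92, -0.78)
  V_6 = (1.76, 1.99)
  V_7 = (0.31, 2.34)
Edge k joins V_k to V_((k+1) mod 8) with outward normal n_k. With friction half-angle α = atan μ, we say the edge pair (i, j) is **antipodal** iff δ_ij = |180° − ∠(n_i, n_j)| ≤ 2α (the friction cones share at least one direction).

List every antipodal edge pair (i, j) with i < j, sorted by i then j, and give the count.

count = 12; pairs: (0,3), (0,4), (0,5), (1,4), (1,5), (2,5), (2,6), (2,7), (3,6), (3,7), (4,6), (4,7)

α = atan 0.6 = 30.96°;  2α = 61.93°
n_0 = (-0.7813, +0.6242)
n_1 = (-0.9969, +0.0782)
n_2 = (-0.6070, -0.7947)
n_3 = (+0.3291, -0.9443)
n_4 = (+0.7134, -0.7007)
n_5 = (+0.9983, +0.0577)
n_6 = (+0.2346, +0.9721)
n_7 = (-0.3304, +0.9439)
  (0,1): δ = 145.86°  ·
  (0,2): δ = 88.75°  ·
  (0,3): δ = 32.16°  ✓
  (0,4): δ = 5.86°  ✓
  (0,5): δ = 41.93°  ✓
  (0,6): δ = 115.05°  ·
  (0,7): δ = 147.91°  ·
  (1,2): δ = 122.89°  ·
  (1,3): δ = 66.30°  ·
  (1,4): δ = 40.00°  ✓
  (1,5): δ = 7.79°  ✓
  (1,6): δ = 80.91°  ·
  (1,7): δ = 113.77°  ·
  (2,3): δ = 123.42°  ·
  (2,4): δ = 97.11°  ·
  (2,5): δ = 49.32°  ✓
  (2,6): δ = 23.80°  ✓
  (2,7): δ = 56.66°  ✓
  (3,4): δ = 153.70°  ·
  (3,5): δ = 105.91°  ·
  (3,6): δ = 32.78°  ✓
  (3,7): δ = 0.08°  ✓
  (4,5): δ = 132.21°  ·
  (4,6): δ = 59.09°  ✓
  (4,7): δ = 26.23°  ✓
  (5,6): δ = 106.88°  ·
  (5,7): δ = 74.02°  ·
  (6,7): δ = 147.14°  ·
antipodal pairs: 12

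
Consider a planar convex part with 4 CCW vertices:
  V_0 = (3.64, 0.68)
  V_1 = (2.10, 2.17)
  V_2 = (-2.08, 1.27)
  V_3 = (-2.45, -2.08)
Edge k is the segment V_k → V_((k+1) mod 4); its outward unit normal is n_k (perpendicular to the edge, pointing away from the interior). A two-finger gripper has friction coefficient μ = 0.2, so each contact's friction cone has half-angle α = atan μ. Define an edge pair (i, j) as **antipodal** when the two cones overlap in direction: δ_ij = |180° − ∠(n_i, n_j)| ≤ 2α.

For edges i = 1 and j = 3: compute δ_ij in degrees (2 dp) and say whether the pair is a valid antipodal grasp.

δ = 12.23°, valid

α = atan 0.2 = 11.31°;  2α = 22.62°
edge 1: e_1 = (-4.18, -0.90);  n_1 = (-0.2105, +0.9776)
edge 3: e_3 = (+6.09, +2.76);  n_3 = (+0.4128, -0.9108)
∠(n_1, n_3) = 167.77°
δ = |180° − 167.77°| = 12.23°
12.23° ≤ 2α = 22.62°  →  valid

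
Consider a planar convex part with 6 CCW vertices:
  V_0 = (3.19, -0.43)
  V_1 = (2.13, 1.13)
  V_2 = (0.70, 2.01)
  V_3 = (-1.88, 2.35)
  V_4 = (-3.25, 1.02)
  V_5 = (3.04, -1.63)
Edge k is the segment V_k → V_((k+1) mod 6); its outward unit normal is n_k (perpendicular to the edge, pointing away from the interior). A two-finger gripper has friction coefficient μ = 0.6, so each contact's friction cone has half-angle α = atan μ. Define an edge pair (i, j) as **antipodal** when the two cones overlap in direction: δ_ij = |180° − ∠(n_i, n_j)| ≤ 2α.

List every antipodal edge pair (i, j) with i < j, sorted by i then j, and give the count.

α = atan 0.6 = 30.96°;  2α = 61.93°
n_0 = (+0.8271, +0.5620)
n_1 = (+0.5241, +0.8517)
n_2 = (+0.1307, +0.9914)
n_3 = (-0.6966, +0.7175)
n_4 = (-0.3883, -0.9216)
n_5 = (+0.9923, -0.1240)
  (0,1): δ = 155.80°  ·
  (0,2): δ = 131.70°  ·
  (0,3): δ = 80.04°  ·
  (0,4): δ = 32.96°  ✓
  (0,5): δ = 138.68°  ·
  (1,2): δ = 155.90°  ·
  (1,3): δ = 104.24°  ·
  (1,4): δ = 8.76°  ✓
  (1,5): δ = 114.48°  ·
  (2,3): δ = 128.34°  ·
  (2,4): δ = 15.34°  ✓
  (2,5): δ = 90.38°  ·
  (3,4): δ = 67.00°  ·
  (3,5): δ = 38.72°  ✓
  (4,5): δ = 74.28°  ·
antipodal pairs: 4

count = 4; pairs: (0,4), (1,4), (2,4), (3,5)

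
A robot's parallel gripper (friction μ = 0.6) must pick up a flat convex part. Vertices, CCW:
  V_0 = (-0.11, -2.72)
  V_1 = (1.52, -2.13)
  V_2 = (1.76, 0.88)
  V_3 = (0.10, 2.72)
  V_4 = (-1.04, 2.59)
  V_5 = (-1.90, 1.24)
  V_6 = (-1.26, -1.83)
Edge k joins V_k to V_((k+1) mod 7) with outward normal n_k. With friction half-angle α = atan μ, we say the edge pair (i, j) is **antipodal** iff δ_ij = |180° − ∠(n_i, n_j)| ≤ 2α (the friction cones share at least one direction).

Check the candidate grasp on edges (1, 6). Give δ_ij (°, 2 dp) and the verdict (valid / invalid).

δ = 56.82°, valid

α = atan 0.6 = 30.96°;  2α = 61.93°
edge 1: e_1 = (+0.24, +3.01);  n_1 = (+0.9968, -0.0795)
edge 6: e_6 = (+1.15, -0.89);  n_6 = (-0.6120, -0.7908)
∠(n_1, n_6) = 123.18°
δ = |180° − 123.18°| = 56.82°
56.82° ≤ 2α = 61.93°  →  valid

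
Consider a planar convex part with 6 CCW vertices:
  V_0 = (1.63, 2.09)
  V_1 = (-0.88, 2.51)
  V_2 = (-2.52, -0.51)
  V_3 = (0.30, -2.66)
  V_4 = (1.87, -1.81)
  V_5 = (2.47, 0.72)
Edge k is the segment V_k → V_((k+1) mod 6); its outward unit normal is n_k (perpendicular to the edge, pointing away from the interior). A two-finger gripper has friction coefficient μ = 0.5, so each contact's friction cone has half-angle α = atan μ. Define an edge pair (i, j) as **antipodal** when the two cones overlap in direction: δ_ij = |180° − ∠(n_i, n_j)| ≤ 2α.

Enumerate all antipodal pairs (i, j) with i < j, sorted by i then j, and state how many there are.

α = atan 0.5 = 26.57°;  2α = 53.13°
n_0 = (+0.1650, +0.9863)
n_1 = (-0.8788, +0.4772)
n_2 = (-0.6063, -0.7952)
n_3 = (+0.4761, -0.8794)
n_4 = (+0.9730, -0.2308)
n_5 = (+0.8525, +0.5227)
  (0,1): δ = 109.00°  ·
  (0,2): δ = 27.82°  ✓
  (0,3): δ = 37.93°  ✓
  (0,4): δ = 86.16°  ·
  (0,5): δ = 131.01°  ·
  (1,2): δ = 98.82°  ·
  (1,3): δ = 33.06°  ✓
  (1,4): δ = 15.16°  ✓
  (1,5): δ = 60.02°  ·
  (2,3): δ = 114.25°  ·
  (2,4): δ = 66.02°  ·
  (2,5): δ = 21.16°  ✓
  (3,4): δ = 131.77°  ·
  (3,5): δ = 86.92°  ·
  (4,5): δ = 135.14°  ·
antipodal pairs: 5

count = 5; pairs: (0,2), (0,3), (1,3), (1,4), (2,5)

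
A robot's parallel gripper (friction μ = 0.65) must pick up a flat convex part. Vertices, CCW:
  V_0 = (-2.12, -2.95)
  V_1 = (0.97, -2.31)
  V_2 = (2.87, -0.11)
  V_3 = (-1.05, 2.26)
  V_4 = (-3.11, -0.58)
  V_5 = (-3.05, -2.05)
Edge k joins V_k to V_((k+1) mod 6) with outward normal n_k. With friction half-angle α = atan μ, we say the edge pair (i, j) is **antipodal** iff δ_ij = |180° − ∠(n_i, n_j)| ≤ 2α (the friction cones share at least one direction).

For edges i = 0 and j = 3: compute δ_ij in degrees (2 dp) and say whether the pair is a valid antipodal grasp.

δ = 42.34°, valid

α = atan 0.65 = 33.02°;  2α = 66.05°
edge 0: e_0 = (+3.09, +0.64);  n_0 = (+0.2028, -0.9792)
edge 3: e_3 = (-2.06, -2.84);  n_3 = (-0.8095, +0.5872)
∠(n_0, n_3) = 137.66°
δ = |180° − 137.66°| = 42.34°
42.34° ≤ 2α = 66.05°  →  valid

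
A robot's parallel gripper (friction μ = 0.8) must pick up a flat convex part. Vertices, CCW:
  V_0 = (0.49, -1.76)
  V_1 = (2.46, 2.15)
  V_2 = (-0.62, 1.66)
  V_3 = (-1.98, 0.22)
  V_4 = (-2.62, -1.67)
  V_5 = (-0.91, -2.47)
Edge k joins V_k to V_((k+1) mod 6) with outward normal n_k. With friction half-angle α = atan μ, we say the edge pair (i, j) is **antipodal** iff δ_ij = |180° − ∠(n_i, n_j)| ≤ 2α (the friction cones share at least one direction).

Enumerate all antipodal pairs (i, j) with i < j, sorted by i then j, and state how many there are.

α = atan 0.8 = 38.66°;  2α = 77.32°
n_0 = (+0.8931, -0.4500)
n_1 = (-0.1571, +0.9876)
n_2 = (-0.7270, +0.6866)
n_3 = (-0.9472, +0.3207)
n_4 = (-0.4238, -0.9058)
n_5 = (+0.4523, -0.8919)
  (0,1): δ = 54.22°  ✓
  (0,2): δ = 16.62°  ✓
  (0,3): δ = 8.03°  ✓
  (0,4): δ = 91.67°  ·
  (0,5): δ = 143.63°  ·
  (1,2): δ = 142.40°  ·
  (1,3): δ = 117.75°  ·
  (1,4): δ = 34.11°  ✓
  (1,5): δ = 17.85°  ✓
  (2,3): δ = 155.34°  ·
  (2,4): δ = 71.71°  ✓
  (2,5): δ = 19.75°  ✓
  (3,4): δ = 96.36°  ·
  (3,5): δ = 44.40°  ✓
  (4,5): δ = 128.04°  ·
antipodal pairs: 8

count = 8; pairs: (0,1), (0,2), (0,3), (1,4), (1,5), (2,4), (2,5), (3,5)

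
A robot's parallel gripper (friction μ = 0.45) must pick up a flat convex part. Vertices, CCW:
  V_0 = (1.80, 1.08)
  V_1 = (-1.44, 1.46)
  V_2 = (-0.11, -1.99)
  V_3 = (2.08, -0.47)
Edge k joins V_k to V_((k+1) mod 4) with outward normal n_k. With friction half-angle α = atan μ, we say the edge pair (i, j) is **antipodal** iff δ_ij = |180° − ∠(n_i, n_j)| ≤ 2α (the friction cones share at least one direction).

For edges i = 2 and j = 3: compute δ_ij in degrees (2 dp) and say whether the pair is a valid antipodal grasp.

α = atan 0.45 = 24.23°;  2α = 48.46°
edge 2: e_2 = (+2.19, +1.52);  n_2 = (+0.5702, -0.8215)
edge 3: e_3 = (-0.28, +1.55);  n_3 = (+0.9841, +0.1778)
∠(n_2, n_3) = 65.48°
δ = |180° − 65.48°| = 114.52°
114.52° > 2α = 48.46°  →  invalid

δ = 114.52°, invalid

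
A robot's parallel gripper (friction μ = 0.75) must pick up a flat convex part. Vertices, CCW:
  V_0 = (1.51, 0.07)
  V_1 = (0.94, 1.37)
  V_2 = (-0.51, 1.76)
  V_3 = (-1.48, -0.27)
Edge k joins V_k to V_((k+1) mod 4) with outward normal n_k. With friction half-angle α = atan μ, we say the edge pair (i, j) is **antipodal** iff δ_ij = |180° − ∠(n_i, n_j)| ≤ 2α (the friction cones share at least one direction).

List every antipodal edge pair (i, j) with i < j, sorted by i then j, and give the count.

α = atan 0.75 = 36.87°;  2α = 73.74°
n_0 = (+0.9158, +0.4016)
n_1 = (+0.2597, +0.9657)
n_2 = (-0.9023, +0.4311)
n_3 = (+0.1130, -0.9936)
  (0,1): δ = 128.73°  ·
  (0,2): δ = 49.22°  ✓
  (0,3): δ = 72.81°  ✓
  (1,2): δ = 100.49°  ·
  (1,3): δ = 21.54°  ✓
  (2,3): δ = 57.97°  ✓
antipodal pairs: 4

count = 4; pairs: (0,2), (0,3), (1,3), (2,3)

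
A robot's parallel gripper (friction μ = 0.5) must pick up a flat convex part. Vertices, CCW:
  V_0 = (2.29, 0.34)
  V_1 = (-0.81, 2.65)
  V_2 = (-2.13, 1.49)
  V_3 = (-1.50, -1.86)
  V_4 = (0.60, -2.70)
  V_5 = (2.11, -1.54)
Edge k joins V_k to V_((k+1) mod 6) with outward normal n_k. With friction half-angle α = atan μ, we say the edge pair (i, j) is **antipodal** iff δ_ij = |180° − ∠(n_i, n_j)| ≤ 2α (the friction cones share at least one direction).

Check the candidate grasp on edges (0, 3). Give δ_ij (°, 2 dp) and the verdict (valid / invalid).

δ = 14.89°, valid

α = atan 0.5 = 26.57°;  2α = 53.13°
edge 0: e_0 = (-3.10, +2.31);  n_0 = (+0.5975, +0.8019)
edge 3: e_3 = (+2.10, -0.84);  n_3 = (-0.3714, -0.9285)
∠(n_0, n_3) = 165.11°
δ = |180° − 165.11°| = 14.89°
14.89° ≤ 2α = 53.13°  →  valid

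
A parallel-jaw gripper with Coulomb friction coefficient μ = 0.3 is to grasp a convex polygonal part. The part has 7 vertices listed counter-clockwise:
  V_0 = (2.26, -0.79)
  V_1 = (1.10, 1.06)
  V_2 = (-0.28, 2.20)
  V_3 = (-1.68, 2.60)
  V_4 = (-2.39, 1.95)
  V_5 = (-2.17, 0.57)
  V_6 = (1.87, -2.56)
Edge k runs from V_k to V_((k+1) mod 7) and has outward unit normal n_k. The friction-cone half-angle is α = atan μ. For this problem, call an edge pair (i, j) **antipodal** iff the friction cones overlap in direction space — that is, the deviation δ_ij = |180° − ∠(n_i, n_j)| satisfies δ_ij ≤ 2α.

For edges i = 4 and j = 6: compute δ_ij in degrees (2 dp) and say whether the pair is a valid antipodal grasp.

α = atan 0.3 = 16.70°;  2α = 33.40°
edge 4: e_4 = (+0.22, -1.38);  n_4 = (-0.9875, -0.1574)
edge 6: e_6 = (+0.39, +1.77);  n_6 = (+0.9766, -0.2152)
∠(n_4, n_6) = 158.52°
δ = |180° − 158.52°| = 21.48°
21.48° ≤ 2α = 33.40°  →  valid

δ = 21.48°, valid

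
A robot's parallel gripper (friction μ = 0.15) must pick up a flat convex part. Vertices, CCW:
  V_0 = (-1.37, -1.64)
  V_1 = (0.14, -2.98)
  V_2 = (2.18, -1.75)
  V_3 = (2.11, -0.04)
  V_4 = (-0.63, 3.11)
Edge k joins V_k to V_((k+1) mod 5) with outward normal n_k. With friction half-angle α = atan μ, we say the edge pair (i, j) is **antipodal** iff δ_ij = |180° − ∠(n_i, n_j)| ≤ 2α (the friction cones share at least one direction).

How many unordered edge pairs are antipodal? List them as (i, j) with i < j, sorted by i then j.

count = 2; pairs: (0,3), (2,4)

α = atan 0.15 = 8.53°;  2α = 17.06°
n_0 = (-0.6637, -0.7480)
n_1 = (+0.5163, -0.8564)
n_2 = (+0.9992, +0.0409)
n_3 = (+0.7545, +0.6563)
n_4 = (-0.9881, +0.1539)
  (0,1): δ = 107.33°  ·
  (0,2): δ = 46.07°  ·
  (0,3): δ = 7.40°  ✓
  (0,4): δ = 122.73°  ·
  (1,2): δ = 118.74°  ·
  (1,3): δ = 80.07°  ·
  (1,4): δ = 50.06°  ·
  (2,3): δ = 141.33°  ·
  (2,4): δ = 11.20°  ✓
  (3,4): δ = 49.87°  ·
antipodal pairs: 2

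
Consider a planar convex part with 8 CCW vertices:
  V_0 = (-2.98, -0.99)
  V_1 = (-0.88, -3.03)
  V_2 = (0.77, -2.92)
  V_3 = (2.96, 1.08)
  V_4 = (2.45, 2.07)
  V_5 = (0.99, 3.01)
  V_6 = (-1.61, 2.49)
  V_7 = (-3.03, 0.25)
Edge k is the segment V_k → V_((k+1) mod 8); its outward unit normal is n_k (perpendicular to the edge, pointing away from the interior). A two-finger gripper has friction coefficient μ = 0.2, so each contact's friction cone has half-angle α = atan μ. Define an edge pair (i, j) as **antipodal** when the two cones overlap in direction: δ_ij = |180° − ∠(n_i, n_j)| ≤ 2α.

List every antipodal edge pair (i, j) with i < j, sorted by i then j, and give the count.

α = atan 0.2 = 11.31°;  2α = 22.62°
n_0 = (-0.6968, -0.7173)
n_1 = (+0.0665, -0.9978)
n_2 = (+0.8771, -0.4802)
n_3 = (+0.8890, +0.4580)
n_4 = (+0.5413, +0.8408)
n_5 = (-0.1961, +0.9806)
n_6 = (-0.8446, +0.5354)
n_7 = (-0.9992, -0.0403)
  (0,1): δ = 132.02°  ·
  (0,2): δ = 74.53°  ·
  (0,3): δ = 18.57°  ✓
  (0,4): δ = 11.39°  ✓
  (0,5): δ = 55.48°  ·
  (0,6): δ = 101.80°  ·
  (0,7): δ = 136.48°  ·
  (1,2): δ = 122.51°  ·
  (1,3): δ = 66.56°  ·
  (1,4): δ = 36.59°  ·
  (1,5): δ = 7.50°  ✓
  (1,6): δ = 53.81°  ·
  (1,7): δ = 88.49°  ·
  (2,3): δ = 124.04°  ·
  (2,4): δ = 94.07°  ·
  (2,5): δ = 49.99°  ·
  (2,6): δ = 3.67°  ✓
  (2,7): δ = 31.01°  ·
  (3,4): δ = 150.03°  ·
  (3,5): δ = 105.95°  ·
  (3,6): δ = 59.63°  ·
  (3,7): δ = 24.95°  ·
  (4,5): δ = 135.92°  ·
  (4,6): δ = 89.60°  ·
  (4,7): δ = 54.92°  ·
  (5,6): δ = 133.68°  ·
  (5,7): δ = 99.00°  ·
  (6,7): δ = 145.32°  ·
antipodal pairs: 4

count = 4; pairs: (0,3), (0,4), (1,5), (2,6)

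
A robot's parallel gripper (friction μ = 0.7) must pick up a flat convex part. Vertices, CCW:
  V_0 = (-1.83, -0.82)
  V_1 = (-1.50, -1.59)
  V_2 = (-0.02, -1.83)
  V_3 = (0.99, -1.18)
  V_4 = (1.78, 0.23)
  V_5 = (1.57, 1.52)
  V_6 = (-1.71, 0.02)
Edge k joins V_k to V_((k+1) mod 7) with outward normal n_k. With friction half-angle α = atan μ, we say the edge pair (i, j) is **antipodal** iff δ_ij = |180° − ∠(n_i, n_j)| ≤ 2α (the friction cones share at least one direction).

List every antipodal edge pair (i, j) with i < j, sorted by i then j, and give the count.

count = 8; pairs: (0,3), (0,4), (1,5), (2,5), (2,6), (3,5), (3,6), (4,6)

α = atan 0.7 = 34.99°;  2α = 69.98°
n_0 = (-0.9191, -0.3939)
n_1 = (-0.1601, -0.9871)
n_2 = (+0.5412, -0.8409)
n_3 = (+0.8724, -0.4888)
n_4 = (+0.9870, +0.1607)
n_5 = (-0.4159, +0.9094)
n_6 = (-0.9899, +0.1414)
  (0,1): δ = 122.41°  ·
  (0,2): δ = 80.43°  ·
  (0,3): δ = 52.46°  ✓
  (0,4): δ = 13.95°  ✓
  (0,5): δ = 91.38°  ·
  (0,6): δ = 148.67°  ·
  (1,2): δ = 138.03°  ·
  (1,3): δ = 110.05°  ·
  (1,4): δ = 71.54°  ·
  (1,5): δ = 33.79°  ✓
  (1,6): δ = 91.08°  ·
  (2,3): δ = 152.03°  ·
  (2,4): δ = 113.52°  ·
  (2,5): δ = 8.19°  ✓
  (2,6): δ = 49.11°  ✓
  (3,4): δ = 141.49°  ·
  (3,5): δ = 36.16°  ✓
  (3,6): δ = 21.13°  ✓
  (4,5): δ = 74.67°  ·
  (4,6): δ = 17.38°  ✓
  (5,6): δ = 122.71°  ·
antipodal pairs: 8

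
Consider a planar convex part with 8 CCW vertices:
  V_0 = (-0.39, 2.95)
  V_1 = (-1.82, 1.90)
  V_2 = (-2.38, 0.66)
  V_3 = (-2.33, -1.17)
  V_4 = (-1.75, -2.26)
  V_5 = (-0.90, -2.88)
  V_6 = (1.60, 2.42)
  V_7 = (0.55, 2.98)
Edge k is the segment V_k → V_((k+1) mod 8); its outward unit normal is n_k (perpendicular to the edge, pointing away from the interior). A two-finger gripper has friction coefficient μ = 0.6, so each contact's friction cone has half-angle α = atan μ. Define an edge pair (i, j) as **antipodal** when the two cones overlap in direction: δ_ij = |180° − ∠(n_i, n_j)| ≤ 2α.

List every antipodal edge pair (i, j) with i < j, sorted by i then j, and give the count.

α = atan 0.6 = 30.96°;  2α = 61.93°
n_0 = (-0.5919, +0.8060)
n_1 = (-0.9114, +0.4116)
n_2 = (-0.9996, -0.0273)
n_3 = (-0.8828, -0.4697)
n_4 = (-0.5893, -0.8079)
n_5 = (+0.9044, -0.4266)
n_6 = (+0.4706, +0.8824)
n_7 = (-0.0319, +0.9995)
  (0,1): δ = 150.59°  ·
  (0,2): δ = 124.72°  ·
  (0,3): δ = 98.27°  ·
  (0,4): δ = 72.40°  ·
  (0,5): δ = 28.46°  ✓
  (0,6): δ = 115.64°  ·
  (0,7): δ = 145.54°  ·
  (1,2): δ = 154.13°  ·
  (1,3): δ = 127.68°  ·
  (1,4): δ = 101.80°  ·
  (1,5): δ = 0.95°  ✓
  (1,6): δ = 86.23°  ·
  (1,7): δ = 116.13°  ·
  (2,3): δ = 153.55°  ·
  (2,4): δ = 127.67°  ·
  (2,5): δ = 26.82°  ✓
  (2,6): δ = 60.36°  ✓
  (2,7): δ = 90.26°  ·
  (3,4): δ = 154.13°  ·
  (3,5): δ = 53.27°  ✓
  (3,6): δ = 33.91°  ✓
  (3,7): δ = 63.81°  ·
  (4,5): δ = 79.15°  ·
  (4,6): δ = 8.03°  ✓
  (4,7): δ = 37.94°  ✓
  (5,6): δ = 92.82°  ·
  (5,7): δ = 62.92°  ·
  (6,7): δ = 150.10°  ·
antipodal pairs: 8

count = 8; pairs: (0,5), (1,5), (2,5), (2,6), (3,5), (3,6), (4,6), (4,7)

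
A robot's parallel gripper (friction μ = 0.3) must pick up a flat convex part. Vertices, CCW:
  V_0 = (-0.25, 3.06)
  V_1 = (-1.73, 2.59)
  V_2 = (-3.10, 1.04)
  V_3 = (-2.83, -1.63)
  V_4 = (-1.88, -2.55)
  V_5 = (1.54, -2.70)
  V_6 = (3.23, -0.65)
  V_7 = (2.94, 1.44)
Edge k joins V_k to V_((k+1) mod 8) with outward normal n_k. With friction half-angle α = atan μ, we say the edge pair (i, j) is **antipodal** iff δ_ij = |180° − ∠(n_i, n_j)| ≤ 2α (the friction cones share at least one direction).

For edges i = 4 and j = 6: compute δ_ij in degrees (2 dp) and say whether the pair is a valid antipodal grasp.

δ = 79.59°, invalid

α = atan 0.3 = 16.70°;  2α = 33.40°
edge 4: e_4 = (+3.42, -0.15);  n_4 = (-0.0438, -0.9990)
edge 6: e_6 = (-0.29, +2.09);  n_6 = (+0.9905, +0.1374)
∠(n_4, n_6) = 100.41°
δ = |180° − 100.41°| = 79.59°
79.59° > 2α = 33.40°  →  invalid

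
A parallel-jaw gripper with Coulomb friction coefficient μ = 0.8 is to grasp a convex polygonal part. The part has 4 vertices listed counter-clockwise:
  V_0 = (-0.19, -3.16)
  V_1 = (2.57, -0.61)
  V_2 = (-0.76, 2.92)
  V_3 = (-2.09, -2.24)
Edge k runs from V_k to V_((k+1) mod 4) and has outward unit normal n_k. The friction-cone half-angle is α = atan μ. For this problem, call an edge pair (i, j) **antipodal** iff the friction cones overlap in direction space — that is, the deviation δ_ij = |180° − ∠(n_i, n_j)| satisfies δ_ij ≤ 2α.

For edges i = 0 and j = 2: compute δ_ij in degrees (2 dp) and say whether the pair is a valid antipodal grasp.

δ = 32.81°, valid

α = atan 0.8 = 38.66°;  2α = 77.32°
edge 0: e_0 = (+2.76, +2.55);  n_0 = (+0.6786, -0.7345)
edge 2: e_2 = (-1.33, -5.16);  n_2 = (-0.9684, +0.2496)
∠(n_0, n_2) = 147.19°
δ = |180° − 147.19°| = 32.81°
32.81° ≤ 2α = 77.32°  →  valid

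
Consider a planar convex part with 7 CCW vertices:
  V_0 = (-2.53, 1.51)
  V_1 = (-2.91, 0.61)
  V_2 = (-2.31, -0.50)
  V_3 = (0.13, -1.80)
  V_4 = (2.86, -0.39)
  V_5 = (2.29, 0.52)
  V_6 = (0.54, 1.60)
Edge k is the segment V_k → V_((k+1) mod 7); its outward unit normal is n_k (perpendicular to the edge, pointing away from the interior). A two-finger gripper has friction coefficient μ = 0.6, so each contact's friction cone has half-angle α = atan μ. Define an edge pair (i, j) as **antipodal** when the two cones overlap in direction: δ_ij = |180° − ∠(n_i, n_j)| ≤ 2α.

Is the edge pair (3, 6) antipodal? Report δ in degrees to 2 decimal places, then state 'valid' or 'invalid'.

α = atan 0.6 = 30.96°;  2α = 61.93°
edge 3: e_3 = (+2.73, +1.41);  n_3 = (+0.4589, -0.8885)
edge 6: e_6 = (-3.07, -0.09);  n_6 = (-0.0293, +0.9996)
∠(n_3, n_6) = 154.36°
δ = |180° − 154.36°| = 25.64°
25.64° ≤ 2α = 61.93°  →  valid

δ = 25.64°, valid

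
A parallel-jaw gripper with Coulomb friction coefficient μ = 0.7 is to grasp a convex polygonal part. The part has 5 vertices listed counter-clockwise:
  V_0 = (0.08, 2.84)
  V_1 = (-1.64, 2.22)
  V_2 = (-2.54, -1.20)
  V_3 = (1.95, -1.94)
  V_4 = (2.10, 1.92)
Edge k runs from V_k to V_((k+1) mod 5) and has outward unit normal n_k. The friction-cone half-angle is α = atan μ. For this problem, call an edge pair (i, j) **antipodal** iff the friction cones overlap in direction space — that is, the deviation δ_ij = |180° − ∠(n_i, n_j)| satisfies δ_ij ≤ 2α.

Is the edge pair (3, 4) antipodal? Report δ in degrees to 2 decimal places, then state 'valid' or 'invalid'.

δ = 112.26°, invalid

α = atan 0.7 = 34.99°;  2α = 69.98°
edge 3: e_3 = (+0.15, +3.86);  n_3 = (+0.9992, -0.0388)
edge 4: e_4 = (-2.02, +0.92);  n_4 = (+0.4145, +0.9101)
∠(n_3, n_4) = 67.74°
δ = |180° − 67.74°| = 112.26°
112.26° > 2α = 69.98°  →  invalid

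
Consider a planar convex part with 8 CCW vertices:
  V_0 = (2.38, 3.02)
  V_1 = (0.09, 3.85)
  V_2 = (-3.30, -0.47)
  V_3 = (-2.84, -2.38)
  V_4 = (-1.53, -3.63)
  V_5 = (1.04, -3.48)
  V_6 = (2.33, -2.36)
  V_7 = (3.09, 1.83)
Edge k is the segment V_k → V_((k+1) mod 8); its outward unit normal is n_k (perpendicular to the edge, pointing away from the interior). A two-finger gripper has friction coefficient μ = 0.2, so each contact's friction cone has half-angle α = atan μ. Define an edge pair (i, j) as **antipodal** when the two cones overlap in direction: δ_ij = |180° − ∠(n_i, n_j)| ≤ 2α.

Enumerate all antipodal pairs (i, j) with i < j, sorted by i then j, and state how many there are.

count = 3; pairs: (1,5), (2,7), (3,7)

α = atan 0.2 = 11.31°;  2α = 22.62°
n_0 = (+0.3408, +0.9402)
n_1 = (-0.7867, +0.6173)
n_2 = (-0.9722, -0.2341)
n_3 = (-0.6903, -0.7235)
n_4 = (+0.0583, -0.9983)
n_5 = (+0.6556, -0.7551)
n_6 = (+0.9839, -0.1785)
n_7 = (+0.8588, +0.5124)
  (0,1): δ = 108.20°  ·
  (0,2): δ = 56.54°  ·
  (0,3): δ = 23.73°  ·
  (0,4): δ = 23.26°  ·
  (0,5): δ = 60.89°  ·
  (0,6): δ = 99.64°  ·
  (0,7): δ = 140.74°  ·
  (1,2): δ = 128.34°  ·
  (1,3): δ = 95.54°  ·
  (1,4): δ = 48.54°  ·
  (1,5): δ = 10.91°  ✓
  (1,6): δ = 27.84°  ·
  (1,7): δ = 68.94°  ·
  (2,3): δ = 147.20°  ·
  (2,4): δ = 100.20°  ·
  (2,5): δ = 62.58°  ·
  (2,6): δ = 23.82°  ·
  (2,7): δ = 17.28°  ✓
  (3,4): δ = 133.00°  ·
  (3,5): δ = 95.38°  ·
  (3,6): δ = 56.62°  ·
  (3,7): δ = 15.52°  ✓
  (4,5): δ = 142.38°  ·
  (4,6): δ = 103.62°  ·
  (4,7): δ = 62.52°  ·
  (5,6): δ = 141.25°  ·
  (5,7): δ = 100.14°  ·
  (6,7): δ = 138.90°  ·
antipodal pairs: 3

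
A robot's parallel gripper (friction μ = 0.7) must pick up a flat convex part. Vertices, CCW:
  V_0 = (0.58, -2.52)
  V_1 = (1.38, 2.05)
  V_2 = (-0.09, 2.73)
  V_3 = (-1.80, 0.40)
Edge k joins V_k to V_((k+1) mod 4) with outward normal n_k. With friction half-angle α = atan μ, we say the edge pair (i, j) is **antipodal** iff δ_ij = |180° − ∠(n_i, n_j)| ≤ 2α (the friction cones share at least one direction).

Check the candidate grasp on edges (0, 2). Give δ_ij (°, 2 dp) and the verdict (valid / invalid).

δ = 26.35°, valid

α = atan 0.7 = 34.99°;  2α = 69.98°
edge 0: e_0 = (+0.80, +4.57);  n_0 = (+0.9850, -0.1724)
edge 2: e_2 = (-1.71, -2.33);  n_2 = (-0.8062, +0.5917)
∠(n_0, n_2) = 153.65°
δ = |180° − 153.65°| = 26.35°
26.35° ≤ 2α = 69.98°  →  valid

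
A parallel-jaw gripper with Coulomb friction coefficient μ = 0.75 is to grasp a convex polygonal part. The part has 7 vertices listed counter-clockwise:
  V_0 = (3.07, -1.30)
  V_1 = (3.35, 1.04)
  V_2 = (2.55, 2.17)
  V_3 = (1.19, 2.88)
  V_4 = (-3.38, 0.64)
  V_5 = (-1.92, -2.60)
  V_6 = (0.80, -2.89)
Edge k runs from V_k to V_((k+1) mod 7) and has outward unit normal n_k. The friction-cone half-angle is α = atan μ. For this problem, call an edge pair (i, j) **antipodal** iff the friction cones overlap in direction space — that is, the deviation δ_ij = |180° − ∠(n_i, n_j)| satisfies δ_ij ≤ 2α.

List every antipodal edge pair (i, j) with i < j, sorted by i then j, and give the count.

α = atan 0.75 = 36.87°;  2α = 73.74°
n_0 = (+0.9929, -0.1188)
n_1 = (+0.8162, +0.5778)
n_2 = (+0.4628, +0.8865)
n_3 = (-0.4401, +0.8979)
n_4 = (-0.9117, -0.4108)
n_5 = (-0.1060, -0.9944)
n_6 = (+0.5737, -0.8191)
  (0,1): δ = 137.88°  ·
  (0,2): δ = 110.74°  ·
  (0,3): δ = 57.06°  ✓
  (0,4): δ = 31.08°  ✓
  (0,5): δ = 90.74°  ·
  (0,6): δ = 131.83°  ·
  (1,2): δ = 152.86°  ·
  (1,3): δ = 99.19°  ·
  (1,4): δ = 11.04°  ✓
  (1,5): δ = 48.62°  ✓
  (1,6): δ = 89.71°  ·
  (2,3): δ = 126.32°  ·
  (2,4): δ = 38.18°  ✓
  (2,5): δ = 21.48°  ✓
  (2,6): δ = 62.58°  ✓
  (3,4): δ = 91.85°  ·
  (3,5): δ = 32.20°  ✓
  (3,6): δ = 8.90°  ✓
  (4,5): δ = 120.34°  ·
  (4,6): δ = 79.25°  ·
  (5,6): δ = 138.91°  ·
antipodal pairs: 9

count = 9; pairs: (0,3), (0,4), (1,4), (1,5), (2,4), (2,5), (2,6), (3,5), (3,6)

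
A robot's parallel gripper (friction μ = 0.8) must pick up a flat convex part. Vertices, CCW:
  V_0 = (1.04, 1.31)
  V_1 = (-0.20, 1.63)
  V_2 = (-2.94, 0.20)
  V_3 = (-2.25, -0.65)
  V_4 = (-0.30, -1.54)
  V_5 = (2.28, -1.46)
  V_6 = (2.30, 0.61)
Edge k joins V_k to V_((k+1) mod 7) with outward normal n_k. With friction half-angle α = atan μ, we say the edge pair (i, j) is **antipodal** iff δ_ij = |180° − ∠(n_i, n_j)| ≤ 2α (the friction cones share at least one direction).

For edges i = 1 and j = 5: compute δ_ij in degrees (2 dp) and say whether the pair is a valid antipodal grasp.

α = atan 0.8 = 38.66°;  2α = 77.32°
edge 1: e_1 = (-2.74, -1.43);  n_1 = (-0.4627, +0.8865)
edge 5: e_5 = (+0.02, +2.07);  n_5 = (+1.0000, -0.0097)
∠(n_1, n_5) = 118.11°
δ = |180° − 118.11°| = 61.89°
61.89° ≤ 2α = 77.32°  →  valid

δ = 61.89°, valid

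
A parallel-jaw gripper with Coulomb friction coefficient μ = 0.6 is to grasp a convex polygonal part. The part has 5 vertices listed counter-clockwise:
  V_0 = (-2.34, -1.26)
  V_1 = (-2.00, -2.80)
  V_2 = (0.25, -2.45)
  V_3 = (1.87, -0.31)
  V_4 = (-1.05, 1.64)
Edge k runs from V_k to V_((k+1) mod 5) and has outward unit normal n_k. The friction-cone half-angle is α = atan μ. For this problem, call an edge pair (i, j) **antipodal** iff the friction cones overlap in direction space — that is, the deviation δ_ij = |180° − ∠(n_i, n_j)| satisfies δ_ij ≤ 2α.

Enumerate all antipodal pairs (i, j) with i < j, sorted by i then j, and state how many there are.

α = atan 0.6 = 30.96°;  2α = 61.93°
n_0 = (-0.9765, -0.2156)
n_1 = (+0.1537, -0.9881)
n_2 = (+0.7973, -0.6036)
n_3 = (+0.5554, +0.8316)
n_4 = (-0.9137, +0.4064)
  (0,1): δ = 93.61°  ·
  (0,2): δ = 49.58°  ✓
  (0,3): δ = 43.81°  ✓
  (0,4): δ = 143.57°  ·
  (1,2): δ = 135.97°  ·
  (1,3): δ = 42.58°  ✓
  (1,4): δ = 57.18°  ✓
  (2,3): δ = 86.61°  ·
  (2,4): δ = 13.15°  ✓
  (3,4): δ = 80.25°  ·
antipodal pairs: 5

count = 5; pairs: (0,2), (0,3), (1,3), (1,4), (2,4)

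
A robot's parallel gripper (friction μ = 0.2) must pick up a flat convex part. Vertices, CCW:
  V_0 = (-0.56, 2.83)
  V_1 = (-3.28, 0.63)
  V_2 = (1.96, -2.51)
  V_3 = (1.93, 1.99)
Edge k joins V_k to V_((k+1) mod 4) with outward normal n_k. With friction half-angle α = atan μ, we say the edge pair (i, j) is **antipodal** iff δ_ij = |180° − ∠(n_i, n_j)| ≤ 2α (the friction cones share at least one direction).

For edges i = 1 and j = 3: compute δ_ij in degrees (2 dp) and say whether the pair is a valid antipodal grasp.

δ = 12.29°, valid

α = atan 0.2 = 11.31°;  2α = 22.62°
edge 1: e_1 = (+5.24, -3.14);  n_1 = (-0.5140, -0.8578)
edge 3: e_3 = (-2.49, +0.84);  n_3 = (+0.3197, +0.9475)
∠(n_1, n_3) = 167.71°
δ = |180° − 167.71°| = 12.29°
12.29° ≤ 2α = 22.62°  →  valid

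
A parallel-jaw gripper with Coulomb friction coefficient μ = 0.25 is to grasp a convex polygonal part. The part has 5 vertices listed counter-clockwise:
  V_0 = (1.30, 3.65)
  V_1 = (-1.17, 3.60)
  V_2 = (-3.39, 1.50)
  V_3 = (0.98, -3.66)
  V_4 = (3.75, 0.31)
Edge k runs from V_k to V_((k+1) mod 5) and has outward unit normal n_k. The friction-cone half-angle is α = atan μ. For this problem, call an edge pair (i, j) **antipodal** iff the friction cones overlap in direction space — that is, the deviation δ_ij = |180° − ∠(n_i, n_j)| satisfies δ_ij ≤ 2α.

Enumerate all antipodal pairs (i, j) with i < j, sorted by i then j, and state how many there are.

α = atan 0.25 = 14.04°;  2α = 28.07°
n_0 = (-0.0202, +0.9998)
n_1 = (-0.6872, +0.7265)
n_2 = (-0.7631, -0.6463)
n_3 = (+0.8201, -0.5722)
n_4 = (+0.8063, +0.5915)
  (0,1): δ = 137.75°  ·
  (0,2): δ = 50.90°  ·
  (0,3): δ = 53.94°  ·
  (0,4): δ = 125.10°  ·
  (1,2): δ = 93.15°  ·
  (1,3): δ = 11.69°  ✓
  (1,4): δ = 82.85°  ·
  (2,3): δ = 75.17°  ·
  (2,4): δ = 4.00°  ✓
  (3,4): δ = 108.83°  ·
antipodal pairs: 2

count = 2; pairs: (1,3), (2,4)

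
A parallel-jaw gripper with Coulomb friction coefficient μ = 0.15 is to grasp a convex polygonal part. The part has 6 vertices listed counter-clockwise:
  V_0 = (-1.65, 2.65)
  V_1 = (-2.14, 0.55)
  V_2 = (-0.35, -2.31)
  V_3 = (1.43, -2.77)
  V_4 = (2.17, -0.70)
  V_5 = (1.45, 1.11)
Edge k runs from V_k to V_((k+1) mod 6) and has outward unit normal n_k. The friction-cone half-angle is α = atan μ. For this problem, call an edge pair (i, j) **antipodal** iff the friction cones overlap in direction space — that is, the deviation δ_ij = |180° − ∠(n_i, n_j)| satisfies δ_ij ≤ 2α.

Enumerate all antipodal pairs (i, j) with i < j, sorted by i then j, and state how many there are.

count = 3; pairs: (0,3), (1,4), (2,5)

α = atan 0.15 = 8.53°;  2α = 17.06°
n_0 = (-0.9738, +0.2272)
n_1 = (-0.8477, -0.5305)
n_2 = (-0.2502, -0.9682)
n_3 = (+0.9416, -0.3366)
n_4 = (+0.9292, +0.3696)
n_5 = (+0.4449, +0.8956)
  (0,1): δ = 134.82°  ·
  (0,2): δ = 91.36°  ·
  (0,3): δ = 6.54°  ✓
  (0,4): δ = 34.83°  ·
  (0,5): δ = 76.72°  ·
  (1,2): δ = 136.53°  ·
  (1,3): δ = 51.71°  ·
  (1,4): δ = 10.35°  ✓
  (1,5): δ = 31.54°  ·
  (2,3): δ = 95.18°  ·
  (2,4): δ = 53.82°  ·
  (2,5): δ = 11.93°  ✓
  (3,4): δ = 138.64°  ·
  (3,5): δ = 96.75°  ·
  (4,5): δ = 138.11°  ·
antipodal pairs: 3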